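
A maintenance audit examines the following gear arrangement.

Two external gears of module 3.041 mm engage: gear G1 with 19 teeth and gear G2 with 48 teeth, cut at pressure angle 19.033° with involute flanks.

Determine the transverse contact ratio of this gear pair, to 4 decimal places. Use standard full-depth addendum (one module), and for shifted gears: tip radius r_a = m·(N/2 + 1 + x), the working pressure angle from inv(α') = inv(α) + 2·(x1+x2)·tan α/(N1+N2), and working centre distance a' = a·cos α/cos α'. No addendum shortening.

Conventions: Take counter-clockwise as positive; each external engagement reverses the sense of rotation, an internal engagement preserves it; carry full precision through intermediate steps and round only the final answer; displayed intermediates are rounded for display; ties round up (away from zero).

1.6890

class = single-mesh tooth geometry [involute pair 19T × 48T, m = 3.041]
base radii: r_b1 = 27.310137, r_b2 = 68.994031
tip radii: r_a1 = 31.930500, r_a2 = 76.025000
no profile shift: α' = α, a' = a
action lengths: √(r_a1²−r_b1²) = 16.544281, √(r_a2²−r_b2²) = 31.931557
base pitch p_b = π·m·cos α = 9.031298
CR = (16.544281 + 31.931557 − 101.873500·sin 19.03300°)/9.031298 = 1.688971
contact ratio ≈ 1.6890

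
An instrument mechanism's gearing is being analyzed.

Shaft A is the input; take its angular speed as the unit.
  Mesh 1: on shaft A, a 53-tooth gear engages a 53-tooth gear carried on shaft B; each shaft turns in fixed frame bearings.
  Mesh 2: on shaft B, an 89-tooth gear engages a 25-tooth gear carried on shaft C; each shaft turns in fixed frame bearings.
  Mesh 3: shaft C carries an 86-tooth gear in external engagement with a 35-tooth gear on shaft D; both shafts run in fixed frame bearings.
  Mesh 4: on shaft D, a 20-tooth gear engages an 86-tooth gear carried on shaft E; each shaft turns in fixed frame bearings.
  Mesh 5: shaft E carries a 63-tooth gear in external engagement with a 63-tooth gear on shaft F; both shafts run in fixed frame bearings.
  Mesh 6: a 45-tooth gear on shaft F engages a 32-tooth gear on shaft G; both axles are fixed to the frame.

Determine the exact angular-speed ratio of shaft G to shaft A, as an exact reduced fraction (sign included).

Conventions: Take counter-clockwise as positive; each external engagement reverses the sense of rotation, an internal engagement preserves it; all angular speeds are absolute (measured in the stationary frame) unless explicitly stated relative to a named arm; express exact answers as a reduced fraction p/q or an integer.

class = fixed-axis compound train [6 meshes; 6 ratios multiply, 6 sense flips]
mesh 1 [53T→53T]: running ratio 1, sense −
mesh 2 [89T→25T]: running ratio 89/25, sense +
mesh 3 [86T→35T]: running ratio 7654/875, sense −
mesh 4 [20T→86T]: running ratio 356/175, sense +
mesh 5 [63T→63T]: running ratio 356/175, sense −
mesh 6 [45T→32T]: running ratio 801/280, sense +
ω_out/ω_in = 801/280

801/280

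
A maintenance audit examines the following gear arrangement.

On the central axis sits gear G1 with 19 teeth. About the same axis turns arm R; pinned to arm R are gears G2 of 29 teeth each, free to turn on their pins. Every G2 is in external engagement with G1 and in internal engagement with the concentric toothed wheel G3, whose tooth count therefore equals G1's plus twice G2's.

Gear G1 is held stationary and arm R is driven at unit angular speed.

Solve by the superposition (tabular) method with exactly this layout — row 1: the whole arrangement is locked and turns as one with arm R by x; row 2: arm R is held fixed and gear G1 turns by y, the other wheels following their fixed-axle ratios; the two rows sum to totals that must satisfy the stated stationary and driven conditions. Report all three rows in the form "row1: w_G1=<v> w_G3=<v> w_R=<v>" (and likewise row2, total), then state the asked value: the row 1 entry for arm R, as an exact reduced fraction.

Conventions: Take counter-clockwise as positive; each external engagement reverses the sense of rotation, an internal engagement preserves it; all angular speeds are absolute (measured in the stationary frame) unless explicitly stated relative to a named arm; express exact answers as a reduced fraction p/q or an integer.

row1: w_G1=1 w_G3=1 w_R=1
row2: w_G1=-1 w_G3=19/77 w_R=0
total: w_G1=0 w_G3=96/77 w_R=1
asked value: 1

class = planetary set [G3 = 19+2·29 = 77; Willis about the carrier]
row 1 — lock + rotate with arm: ω_sun = ω_ring = ω_arm = x
row 2 (arm held, sun turns y): ω_ring = −(19/77)·y, ω_arm = 0
boundary: total ω_sun = x + y = 0 and total ω_arm = x = 1  ⇒  y = -1, x = 1
row 2 ring = −(19/77)·(-1) = 19/77
totals (row 1 + row 2): sun 1 + (-1) = 0, ring 1 + 19/77 = 96/77, arm 1 + 0 = 1
asked cell (row1, arm) = 1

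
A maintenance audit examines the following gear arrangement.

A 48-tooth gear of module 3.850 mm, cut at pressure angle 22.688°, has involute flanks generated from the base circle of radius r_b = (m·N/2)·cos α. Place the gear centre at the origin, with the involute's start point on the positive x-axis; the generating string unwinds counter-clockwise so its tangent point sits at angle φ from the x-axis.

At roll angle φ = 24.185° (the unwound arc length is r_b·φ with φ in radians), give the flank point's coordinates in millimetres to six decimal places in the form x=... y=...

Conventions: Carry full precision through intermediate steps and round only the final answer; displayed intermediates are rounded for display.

class = single-mesh tooth geometry [base-circle involute, m = 3.850, 48T]
pitch radius r_p = m·N/2 = 3.850·48/2 = 92.400000
base radius r_b = r_p·cos α = 92.400000·cos 22.688° = 85.249986
roll angle φ = 24.185° = 0.42210788 rad
x = r_b·(cos φ + φ·sin φ) = 92.509733
y = r_b·(sin φ − φ·cos φ) = 2.099354

x=92.509733 y=2.099354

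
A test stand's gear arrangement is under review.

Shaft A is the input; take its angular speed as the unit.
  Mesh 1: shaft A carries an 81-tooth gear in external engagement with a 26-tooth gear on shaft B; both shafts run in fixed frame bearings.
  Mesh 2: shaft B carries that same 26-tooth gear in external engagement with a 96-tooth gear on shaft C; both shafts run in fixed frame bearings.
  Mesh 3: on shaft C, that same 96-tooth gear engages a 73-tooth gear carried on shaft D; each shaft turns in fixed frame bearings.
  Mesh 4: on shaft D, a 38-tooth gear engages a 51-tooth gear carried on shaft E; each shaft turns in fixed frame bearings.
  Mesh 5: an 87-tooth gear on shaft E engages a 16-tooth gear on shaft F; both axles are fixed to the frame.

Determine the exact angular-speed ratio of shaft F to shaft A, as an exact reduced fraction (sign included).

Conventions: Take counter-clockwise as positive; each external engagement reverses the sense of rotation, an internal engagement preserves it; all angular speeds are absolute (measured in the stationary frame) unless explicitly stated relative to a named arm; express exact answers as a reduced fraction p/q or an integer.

class = fixed-axis compound train [5 meshes; 5 ratios multiply, 5 sense flips]
mesh 1 [81T→26T]: running ratio 81/26, sense −
mesh 2 [26T→96T]: running ratio 27/32, sense +
mesh 3 [96T→73T]: running ratio 81/73, sense −
mesh 4 [38T→51T]: running ratio 1026/1241, sense +
mesh 5 [87T→16T]: running ratio 44631/9928, sense −
ω_out/ω_in = -44631/9928

-44631/9928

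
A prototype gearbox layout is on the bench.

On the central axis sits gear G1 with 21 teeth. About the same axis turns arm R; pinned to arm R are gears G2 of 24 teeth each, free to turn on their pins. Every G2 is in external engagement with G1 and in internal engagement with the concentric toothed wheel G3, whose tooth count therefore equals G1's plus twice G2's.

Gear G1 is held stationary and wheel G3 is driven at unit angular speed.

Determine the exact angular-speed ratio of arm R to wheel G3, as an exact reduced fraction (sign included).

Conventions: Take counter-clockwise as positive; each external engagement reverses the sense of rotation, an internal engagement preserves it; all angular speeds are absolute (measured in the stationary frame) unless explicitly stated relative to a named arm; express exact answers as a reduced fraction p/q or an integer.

23/30

class = planetary set [G3 = 21+2·24 = 69; Willis about the carrier]
ring teeth: 21 + 2·24 = 69
21(ω_sun−ω_arm) = −69(ω_ring−ω_arm),  ω_sun = 0, ω_ring = 1
21(0−ω_arm) = −69(1−ω_arm)  ⇒  90·ω_arm = 69  ⇒  ω_arm = 23/30
ω_out/ω_in = 23/30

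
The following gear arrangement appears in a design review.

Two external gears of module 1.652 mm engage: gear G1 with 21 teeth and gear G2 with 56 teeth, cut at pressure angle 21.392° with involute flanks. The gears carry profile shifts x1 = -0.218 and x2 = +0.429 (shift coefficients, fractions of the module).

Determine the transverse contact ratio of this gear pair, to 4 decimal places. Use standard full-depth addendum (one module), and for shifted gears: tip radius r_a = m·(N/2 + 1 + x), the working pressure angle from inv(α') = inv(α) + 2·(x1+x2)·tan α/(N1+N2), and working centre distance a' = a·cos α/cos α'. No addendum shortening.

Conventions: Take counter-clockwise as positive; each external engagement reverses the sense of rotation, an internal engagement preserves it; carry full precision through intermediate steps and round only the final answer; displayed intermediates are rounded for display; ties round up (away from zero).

class = single-mesh tooth geometry [involute pair 21T × 56T, m = 1.652]
base radii: r_b1 = 16.150978, r_b2 = 43.069274
tip radii: r_a1 = 18.637864, r_a2 = 48.616708
inv(α') = inv(21.392°) + 2·(-0.218+0.429)·tan α/(21+56) = 0.02052073  ⇒  α' = 22.16256°
a' = a·cos α / cos α' = 63.6020·cos 21.392°/cos 22.16256° = 63.944657
action lengths: √(r_a1²−r_b1²) = 9.301392, √(r_a2²−r_b2²) = 22.552648
base pitch p_b = π·m·cos α = 4.832361
CR = (9.301392 + 22.552648 − 63.944657·sin 22.16256°)/4.832361 = 1.600011
contact ratio ≈ 1.6000

1.6000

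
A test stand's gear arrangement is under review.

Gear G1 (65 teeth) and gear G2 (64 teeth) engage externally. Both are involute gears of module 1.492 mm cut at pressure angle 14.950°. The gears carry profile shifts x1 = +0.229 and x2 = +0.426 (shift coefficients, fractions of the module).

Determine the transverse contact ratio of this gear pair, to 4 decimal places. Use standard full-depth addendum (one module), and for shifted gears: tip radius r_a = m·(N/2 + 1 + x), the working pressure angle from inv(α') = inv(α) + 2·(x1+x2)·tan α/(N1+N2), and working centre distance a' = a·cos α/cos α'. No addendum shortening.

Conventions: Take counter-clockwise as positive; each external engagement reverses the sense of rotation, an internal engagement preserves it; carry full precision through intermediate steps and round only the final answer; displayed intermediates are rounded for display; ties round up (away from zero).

2.0216

recognized (one external pair, fixed centres): single-mesh tooth geometry, m = 1.492, N1 = 65, N2 = 64
base radii: r_b1 = 46.848678, r_b2 = 46.127929
tip radii: r_a1 = 50.323668, r_a2 = 49.871592
inv(α') = inv(14.950°) + 2·(+0.229+0.426)·tan α/(65+64) = 0.00879891  ⇒  α' = 16.86038°
a' = a·cos α / cos α' = 96.2340·cos 14.950°/cos 16.86038° = 97.152777
action lengths: √(r_a1²−r_b1²) = 18.375880, √(r_a2²−r_b2²) = 18.957581
base pitch p_b = π·m·cos α = 4.528599
CR = (18.375880 + 18.957581 − 97.152777·sin 16.86038°)/4.528599 = 2.021647
contact ratio ≈ 2.0216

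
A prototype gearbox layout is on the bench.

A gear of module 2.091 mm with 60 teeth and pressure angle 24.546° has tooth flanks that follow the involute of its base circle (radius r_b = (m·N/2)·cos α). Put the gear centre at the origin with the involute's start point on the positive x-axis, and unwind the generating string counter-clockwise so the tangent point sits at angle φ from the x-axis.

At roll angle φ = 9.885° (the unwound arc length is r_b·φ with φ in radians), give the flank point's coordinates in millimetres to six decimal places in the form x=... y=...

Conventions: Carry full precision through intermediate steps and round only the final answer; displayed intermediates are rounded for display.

single-mesh involute tooth geometry (60T wheel at module 2.091)
pitch radius r_p = m·N/2 = 2.091·60/2 = 62.730000
base radius r_b = r_p·cos α = 62.730000·cos 24.546° = 57.060967
roll angle φ = 9.885° = 0.17252580 rad
x = r_b·(cos φ + φ·sin φ) = 57.903872
y = r_b·(sin φ − φ·cos φ) = 0.097384

x=57.903872 y=0.097384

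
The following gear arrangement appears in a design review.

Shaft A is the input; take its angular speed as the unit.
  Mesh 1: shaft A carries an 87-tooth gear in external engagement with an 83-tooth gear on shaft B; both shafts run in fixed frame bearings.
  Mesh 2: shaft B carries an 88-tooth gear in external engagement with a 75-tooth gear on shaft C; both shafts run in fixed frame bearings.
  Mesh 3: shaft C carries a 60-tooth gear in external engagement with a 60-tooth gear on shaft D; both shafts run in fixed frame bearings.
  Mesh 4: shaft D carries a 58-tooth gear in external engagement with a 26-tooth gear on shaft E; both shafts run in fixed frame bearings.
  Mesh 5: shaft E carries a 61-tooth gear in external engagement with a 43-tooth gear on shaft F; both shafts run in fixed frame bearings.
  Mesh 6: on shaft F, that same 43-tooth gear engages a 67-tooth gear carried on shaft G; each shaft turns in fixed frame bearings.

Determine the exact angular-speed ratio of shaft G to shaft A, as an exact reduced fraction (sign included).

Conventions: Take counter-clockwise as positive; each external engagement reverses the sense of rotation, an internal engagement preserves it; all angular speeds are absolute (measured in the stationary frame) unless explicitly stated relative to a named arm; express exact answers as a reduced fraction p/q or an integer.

4514488/1807325

class = fixed-axis compound train [6 meshes; 6 ratios multiply, 6 sense flips]
mesh 1 [87T→83T]: running ratio 87/83, sense −
mesh 2 [88T→75T]: running ratio 2552/2075, sense +
mesh 3 [60T→60T]: running ratio 2552/2075, sense −
mesh 4 [58T→26T]: running ratio 74008/26975, sense +
mesh 5 [61T→43T]: running ratio 4514488/1159925, sense −
mesh 6 [43T→67T]: running ratio 4514488/1807325, sense +
ω_out/ω_in = 4514488/1807325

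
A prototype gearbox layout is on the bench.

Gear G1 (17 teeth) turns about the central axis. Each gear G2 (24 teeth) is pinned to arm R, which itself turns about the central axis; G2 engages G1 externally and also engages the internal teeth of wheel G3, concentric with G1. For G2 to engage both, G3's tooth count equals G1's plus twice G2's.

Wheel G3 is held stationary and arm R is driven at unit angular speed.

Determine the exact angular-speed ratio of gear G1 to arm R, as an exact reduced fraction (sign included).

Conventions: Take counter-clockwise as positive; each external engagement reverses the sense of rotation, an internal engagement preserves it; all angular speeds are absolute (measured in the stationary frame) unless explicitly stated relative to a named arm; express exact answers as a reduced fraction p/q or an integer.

recognized (axles ride arm R): planetary set, 17/24/65 teeth
ring teeth: 17 + 2·24 = 65
17(ω_sun−ω_arm) = −65(ω_ring−ω_arm),  ω_ring = 0, ω_arm = 1
ω_sun = 1 − (65/17)(0−1) = 82/17
ω_out/ω_in = 82/17

82/17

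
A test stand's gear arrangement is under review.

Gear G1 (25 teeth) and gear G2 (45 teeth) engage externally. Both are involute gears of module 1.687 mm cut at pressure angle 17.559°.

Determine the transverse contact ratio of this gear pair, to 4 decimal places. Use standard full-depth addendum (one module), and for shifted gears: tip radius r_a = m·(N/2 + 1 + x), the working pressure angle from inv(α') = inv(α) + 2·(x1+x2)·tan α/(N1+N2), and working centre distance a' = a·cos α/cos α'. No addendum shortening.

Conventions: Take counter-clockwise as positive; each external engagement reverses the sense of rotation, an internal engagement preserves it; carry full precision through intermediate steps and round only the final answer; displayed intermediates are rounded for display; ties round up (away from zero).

single-mesh involute tooth geometry (25T engaging 45T at module 1.687)
base radii: r_b1 = 20.104966, r_b2 = 36.188938
tip radii: r_a1 = 22.774500, r_a2 = 39.644500
no profile shift: α' = α, a' = a
action lengths: √(r_a1²−r_b1²) = 10.698981, √(r_a2²−r_b2²) = 16.187869
base pitch p_b = π·m·cos α = 5.052929
CR = (10.698981 + 16.187869 − 59.045000·sin 17.55900°)/5.052929 = 1.795731
contact ratio ≈ 1.7957

1.7957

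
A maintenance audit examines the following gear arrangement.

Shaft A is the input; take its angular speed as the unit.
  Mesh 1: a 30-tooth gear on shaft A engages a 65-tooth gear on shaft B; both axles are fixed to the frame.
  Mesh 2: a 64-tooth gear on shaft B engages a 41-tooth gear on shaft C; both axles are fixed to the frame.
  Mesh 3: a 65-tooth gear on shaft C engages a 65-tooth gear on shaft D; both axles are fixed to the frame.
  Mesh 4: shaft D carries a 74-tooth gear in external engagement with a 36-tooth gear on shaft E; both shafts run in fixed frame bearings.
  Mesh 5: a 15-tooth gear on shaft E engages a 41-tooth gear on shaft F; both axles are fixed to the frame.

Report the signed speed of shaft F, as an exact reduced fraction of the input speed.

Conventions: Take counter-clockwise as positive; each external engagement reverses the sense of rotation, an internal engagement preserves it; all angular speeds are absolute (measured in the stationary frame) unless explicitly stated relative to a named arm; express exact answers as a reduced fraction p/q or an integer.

5-mesh fixed-axis compound train (all bearings frame-fixed)
mesh 1 [30T→65T]: |ω|/ω_in = 1×30/65 = 6/13, sense flips to −
mesh 2 [64T→41T]: |ω|/ω_in = (6/13)×64/41 = 384/533, sense flips to +
mesh 3 [65T→65T]: |ω|/ω_in = (384/533)×65/65 = 384/533, sense flips to −
mesh 4 [74T→36T]: |ω|/ω_in = (384/533)×74/36 = 2368/1599, sense flips to +
mesh 5 [15T→41T]: |ω|/ω_in = (2368/1599)×15/41 = 11840/21853, sense flips to −
signed output speed (× input speed) = -11840/21853

-11840/21853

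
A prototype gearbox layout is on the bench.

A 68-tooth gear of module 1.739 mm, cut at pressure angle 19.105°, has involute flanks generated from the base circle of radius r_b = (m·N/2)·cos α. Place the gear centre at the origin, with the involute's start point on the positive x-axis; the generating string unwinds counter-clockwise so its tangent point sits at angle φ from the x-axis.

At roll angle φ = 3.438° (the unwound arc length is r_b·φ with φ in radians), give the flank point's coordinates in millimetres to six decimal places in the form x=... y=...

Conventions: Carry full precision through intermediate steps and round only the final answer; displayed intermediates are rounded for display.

class = single-mesh tooth geometry [base-circle involute, m = 1.739, 68T]
pitch radius r_p = m·N/2 = 1.739·68/2 = 59.126000
base radius r_b = r_p·cos α = 59.126000·cos 19.105° = 55.869361
roll angle φ = 3.438° = 0.06000442 rad
x = r_b·(cos φ + φ·sin φ) = 55.969850
y = r_b·(sin φ − φ·cos φ) = 0.004022

x=55.969850 y=0.004022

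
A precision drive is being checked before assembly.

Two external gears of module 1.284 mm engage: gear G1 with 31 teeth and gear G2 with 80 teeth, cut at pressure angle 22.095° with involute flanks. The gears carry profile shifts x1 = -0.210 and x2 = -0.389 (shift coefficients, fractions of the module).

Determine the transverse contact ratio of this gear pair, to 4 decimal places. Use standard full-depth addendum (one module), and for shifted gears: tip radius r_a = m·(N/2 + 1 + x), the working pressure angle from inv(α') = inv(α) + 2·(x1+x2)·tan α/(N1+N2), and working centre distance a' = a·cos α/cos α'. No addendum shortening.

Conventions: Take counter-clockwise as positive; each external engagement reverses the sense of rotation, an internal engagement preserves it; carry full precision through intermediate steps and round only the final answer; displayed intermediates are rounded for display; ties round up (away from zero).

class = single-mesh tooth geometry [involute pair 31T × 80T, m = 1.284]
base radii: r_b1 = 18.440426, r_b2 = 47.588197
tip radii: r_a1 = 20.916360, r_a2 = 52.144524
inv(α') = inv(22.095°) + 2·(-0.210-0.389)·tan α/(31+80) = 0.01594434  ⇒  α' = 20.43921°
a' = a·cos α / cos α' = 71.2620·cos 22.095°/cos 20.43921° = 70.464862
action lengths: √(r_a1²−r_b1²) = 9.871413, √(r_a2²−r_b2²) = 21.317010
base pitch p_b = π·m·cos α = 3.737568
CR = (9.871413 + 21.317010 − 70.464862·sin 20.43921°)/3.737568 = 1.760812
contact ratio ≈ 1.7608

1.7608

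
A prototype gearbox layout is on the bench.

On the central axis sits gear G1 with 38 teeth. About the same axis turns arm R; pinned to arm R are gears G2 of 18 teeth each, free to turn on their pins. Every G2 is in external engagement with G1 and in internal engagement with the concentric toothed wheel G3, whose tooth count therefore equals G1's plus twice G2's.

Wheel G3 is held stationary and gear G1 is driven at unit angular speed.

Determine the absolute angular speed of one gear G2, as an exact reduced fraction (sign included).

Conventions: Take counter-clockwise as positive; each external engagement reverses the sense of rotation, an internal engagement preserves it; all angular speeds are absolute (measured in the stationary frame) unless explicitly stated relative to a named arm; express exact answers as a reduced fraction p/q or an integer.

planetary set (38T centre, 18T on arm, 74T internal) — Willis relation
ring teeth: 38 + 2·18 = 74
38(ω_sun−ω_arm) = −74(ω_ring−ω_arm),  ω_ring = 0, ω_sun = 1
38(1−ω_arm) = −74(0−ω_arm)  ⇒  112·ω_arm = 38  ⇒  ω_arm = 19/56
sun–planet mesh: 38·(1−19/56) = −18·(ω_p−ω_arm)  ⇒  ω_p−ω_arm = -703/504
ω_p = 19/56 − 703/504 = -19/18
exact speed ratio = -19/18

-19/18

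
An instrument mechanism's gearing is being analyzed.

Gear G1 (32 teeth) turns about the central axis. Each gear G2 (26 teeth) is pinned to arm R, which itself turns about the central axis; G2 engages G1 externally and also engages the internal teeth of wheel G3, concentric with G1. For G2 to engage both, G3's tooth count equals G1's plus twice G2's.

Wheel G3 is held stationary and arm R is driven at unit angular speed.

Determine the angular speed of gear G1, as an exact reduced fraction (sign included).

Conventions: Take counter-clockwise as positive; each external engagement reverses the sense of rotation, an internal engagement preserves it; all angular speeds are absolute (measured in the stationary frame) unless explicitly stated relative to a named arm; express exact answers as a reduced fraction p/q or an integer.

planetary set (32T centre, 26T on arm, 84T internal) — Willis relation
ring teeth: 32 + 2·26 = 84
32(ω_sun−ω_arm) = −84(ω_ring−ω_arm),  ω_ring = 0, ω_arm = 1
ω_sun = 1 − (84/32)(0−1) = 29/8
exact speed ratio = 29/8

29/8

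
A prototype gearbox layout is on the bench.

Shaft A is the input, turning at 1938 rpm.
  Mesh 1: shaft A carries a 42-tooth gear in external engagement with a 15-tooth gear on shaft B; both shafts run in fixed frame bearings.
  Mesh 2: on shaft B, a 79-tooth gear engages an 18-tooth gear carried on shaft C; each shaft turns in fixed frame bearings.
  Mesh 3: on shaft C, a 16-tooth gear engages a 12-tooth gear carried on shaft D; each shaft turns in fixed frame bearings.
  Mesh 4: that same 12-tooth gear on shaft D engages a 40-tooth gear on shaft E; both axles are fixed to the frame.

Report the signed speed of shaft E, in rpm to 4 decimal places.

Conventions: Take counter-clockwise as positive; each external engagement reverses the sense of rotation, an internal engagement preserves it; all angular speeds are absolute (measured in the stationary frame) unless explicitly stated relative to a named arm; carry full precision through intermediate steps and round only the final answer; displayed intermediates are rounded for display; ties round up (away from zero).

4-mesh fixed-axis compound train (all bearings frame-fixed)
mesh 1 [42T→15T]: ω = 1938.0000×42/15 = 5426.4000 rpm, sense flips to −
mesh 2 [79T→18T]: ω = 5426.4000×79/18 = 23815.8667 rpm, sense flips to +
mesh 3 [16T→12T]: ω = 23815.8667×16/12 = 31754.4889 rpm, sense flips to −
mesh 4 [12T→40T]: ω = 31754.4889×12/40 = 9526.3467 rpm, sense flips to +
signed output speed = +9526.3467 rpm

+9526.3467 rpm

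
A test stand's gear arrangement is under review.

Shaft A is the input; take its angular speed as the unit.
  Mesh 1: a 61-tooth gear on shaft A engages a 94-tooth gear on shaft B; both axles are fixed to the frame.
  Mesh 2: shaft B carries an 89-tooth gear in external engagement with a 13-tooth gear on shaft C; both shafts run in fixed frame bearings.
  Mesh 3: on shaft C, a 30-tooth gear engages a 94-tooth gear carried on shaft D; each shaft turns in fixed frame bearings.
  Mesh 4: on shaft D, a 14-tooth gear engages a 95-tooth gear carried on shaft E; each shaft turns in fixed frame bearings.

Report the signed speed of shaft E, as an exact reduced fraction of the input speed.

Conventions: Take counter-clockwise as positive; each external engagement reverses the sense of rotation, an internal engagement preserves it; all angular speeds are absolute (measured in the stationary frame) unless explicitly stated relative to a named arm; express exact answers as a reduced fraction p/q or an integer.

114009/545623

4-mesh fixed-axis compound train (all bearings frame-fixed)
mesh 1 [61T→94T]: |ω|/ω_in = 1×61/94 = 61/94, sense flips to −
mesh 2 [89T→13T]: |ω|/ω_in = (61/94)×89/13 = 5429/1222, sense flips to +
mesh 3 [30T→94T]: |ω|/ω_in = (5429/1222)×30/94 = 81435/57434, sense flips to −
mesh 4 [14T→95T]: |ω|/ω_in = (81435/57434)×14/95 = 114009/545623, sense flips to +
signed output speed (× input speed) = 114009/545623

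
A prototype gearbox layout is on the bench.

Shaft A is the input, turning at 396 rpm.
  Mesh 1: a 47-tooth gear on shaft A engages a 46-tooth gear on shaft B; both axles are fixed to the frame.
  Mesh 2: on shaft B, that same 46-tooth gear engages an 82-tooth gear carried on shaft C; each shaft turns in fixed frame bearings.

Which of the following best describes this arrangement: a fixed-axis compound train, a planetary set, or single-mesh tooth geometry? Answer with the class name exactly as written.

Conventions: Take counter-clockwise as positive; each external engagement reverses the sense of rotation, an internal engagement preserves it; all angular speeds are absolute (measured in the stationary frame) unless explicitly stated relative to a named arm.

recognized (3 fixed axles, 2 meshes): fixed-axis compound train
classification: fixed-axis compound train

fixed-axis compound train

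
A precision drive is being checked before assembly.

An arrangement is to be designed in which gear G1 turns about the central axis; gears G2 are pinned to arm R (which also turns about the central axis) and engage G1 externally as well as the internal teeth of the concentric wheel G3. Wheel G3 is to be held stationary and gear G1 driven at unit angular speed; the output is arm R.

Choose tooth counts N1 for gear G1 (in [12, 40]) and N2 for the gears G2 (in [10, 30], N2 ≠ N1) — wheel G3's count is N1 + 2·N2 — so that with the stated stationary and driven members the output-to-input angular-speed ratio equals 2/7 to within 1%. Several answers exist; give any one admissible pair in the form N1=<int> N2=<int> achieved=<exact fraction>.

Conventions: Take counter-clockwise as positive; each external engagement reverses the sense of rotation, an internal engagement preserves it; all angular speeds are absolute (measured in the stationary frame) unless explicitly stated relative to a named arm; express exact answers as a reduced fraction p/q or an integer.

N1=16 N2=12 achieved=2/7

class = planetary set [ratio 2/7 wanted; Willis about the carrier]
Willis with ω_ring = 0: ω_arm/ω_sun = N1/(N1+N3); set equal to 2/7  ⇒  N3/N1 = 1/(2/7) − 1 = 5/2
N3 = N1 + 2·N2  ⇒  N2/N1 = (N3/N1 − 1)/2 = (5/2 − 1)/2 = 3/4
smallest multiple with N1 ≥ 12 and N2 ≥ 10: k = 4  ⇒  N1 = 4·4 = 16, N2 = 4·3 = 12 (N1 ≤ 40, N2 ≤ 30, N2 ≠ N1 ✓), N3 = 16 + 2·12 = 40
check: N1/(N1+N3) with N1 = 16, N3 = 40 gives 2/7; |achieved − target| = 0 ≤ 1/350 ✓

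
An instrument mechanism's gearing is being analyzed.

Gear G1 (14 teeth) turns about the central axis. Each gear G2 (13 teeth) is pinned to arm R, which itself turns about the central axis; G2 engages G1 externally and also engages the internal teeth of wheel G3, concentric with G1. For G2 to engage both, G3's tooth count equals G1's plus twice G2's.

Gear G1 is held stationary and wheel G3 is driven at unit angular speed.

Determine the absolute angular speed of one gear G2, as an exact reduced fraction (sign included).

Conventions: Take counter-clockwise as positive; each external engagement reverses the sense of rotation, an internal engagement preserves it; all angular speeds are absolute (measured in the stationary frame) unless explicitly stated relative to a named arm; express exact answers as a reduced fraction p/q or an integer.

20/13

planetary set (14T centre, 13T on arm, 40T internal) — Willis relation
ring teeth: 14 + 2·13 = 40
14(ω_sun−ω_arm) = −40(ω_ring−ω_arm),  ω_sun = 0, ω_ring = 1
14(0−ω_arm) = −40(1−ω_arm)  ⇒  54·ω_arm = 40  ⇒  ω_arm = 20/27
sun–planet mesh: 14·(0−20/27) = −13·(ω_p−ω_arm)  ⇒  ω_p−ω_arm = 280/351
ω_p = 20/27 + 280/351 = 20/13
exact speed ratio = 20/13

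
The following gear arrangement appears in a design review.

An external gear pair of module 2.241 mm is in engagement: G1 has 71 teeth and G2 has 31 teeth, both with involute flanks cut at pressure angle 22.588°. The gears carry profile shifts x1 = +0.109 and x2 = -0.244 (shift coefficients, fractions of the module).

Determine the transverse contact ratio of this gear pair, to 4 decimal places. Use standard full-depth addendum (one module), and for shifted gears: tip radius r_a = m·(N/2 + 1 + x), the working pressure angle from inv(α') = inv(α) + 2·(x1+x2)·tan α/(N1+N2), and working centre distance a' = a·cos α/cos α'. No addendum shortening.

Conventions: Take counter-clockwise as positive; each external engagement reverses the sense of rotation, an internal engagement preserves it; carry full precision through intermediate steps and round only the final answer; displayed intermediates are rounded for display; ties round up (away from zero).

class = single-mesh tooth geometry [involute pair 71T × 31T, m = 2.241]
base radii: r_b1 = 73.452852, r_b2 = 32.070964
tip radii: r_a1 = 82.040769, r_a2 = 36.429696
inv(α') = inv(22.588°) + 2·(+0.109-0.244)·tan α/(71+31) = 0.02067793  ⇒  α' = 22.21670°
a' = a·cos α / cos α' = 114.2910·cos 22.588°/cos 22.21670° = 113.986096
action lengths: √(r_a1²−r_b1²) = 36.542664, √(r_a2²−r_b2²) = 17.279353
base pitch p_b = π·m·cos α = 6.500252
CR = (36.542664 + 17.279353 − 113.986096·sin 22.21670°)/6.500252 = 1.649576
contact ratio ≈ 1.6496

1.6496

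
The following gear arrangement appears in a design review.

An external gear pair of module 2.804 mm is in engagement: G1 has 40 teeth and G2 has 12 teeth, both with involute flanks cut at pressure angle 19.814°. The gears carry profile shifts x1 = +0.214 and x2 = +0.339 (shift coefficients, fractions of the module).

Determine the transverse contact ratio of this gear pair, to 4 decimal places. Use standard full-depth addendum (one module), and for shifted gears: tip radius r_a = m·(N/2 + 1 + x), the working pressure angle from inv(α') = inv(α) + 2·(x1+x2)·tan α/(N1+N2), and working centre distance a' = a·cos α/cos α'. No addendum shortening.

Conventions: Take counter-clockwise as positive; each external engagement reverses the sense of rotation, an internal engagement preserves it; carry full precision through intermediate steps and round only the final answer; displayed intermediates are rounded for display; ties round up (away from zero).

1.4386

class = single-mesh tooth geometry [involute pair 40T × 12T, m = 2.804]
base radii: r_b1 = 52.759950, r_b2 = 15.827985
tip radii: r_a1 = 59.484056, r_a2 = 20.578556
inv(α') = inv(19.814°) + 2·(+0.214+0.339)·tan α/(40+12) = 0.02214192  ⇒  α' = 22.70740°
a' = a·cos α / cos α' = 72.9040·cos 19.814°/cos 22.70740° = 74.351012
action lengths: √(r_a1²−r_b1²) = 27.472542, √(r_a2²−r_b2²) = 13.151116
base pitch p_b = π·m·cos α = 8.287514
CR = (27.472542 + 13.151116 − 74.351012·sin 22.70740°)/8.287514 = 1.438586
contact ratio ≈ 1.4386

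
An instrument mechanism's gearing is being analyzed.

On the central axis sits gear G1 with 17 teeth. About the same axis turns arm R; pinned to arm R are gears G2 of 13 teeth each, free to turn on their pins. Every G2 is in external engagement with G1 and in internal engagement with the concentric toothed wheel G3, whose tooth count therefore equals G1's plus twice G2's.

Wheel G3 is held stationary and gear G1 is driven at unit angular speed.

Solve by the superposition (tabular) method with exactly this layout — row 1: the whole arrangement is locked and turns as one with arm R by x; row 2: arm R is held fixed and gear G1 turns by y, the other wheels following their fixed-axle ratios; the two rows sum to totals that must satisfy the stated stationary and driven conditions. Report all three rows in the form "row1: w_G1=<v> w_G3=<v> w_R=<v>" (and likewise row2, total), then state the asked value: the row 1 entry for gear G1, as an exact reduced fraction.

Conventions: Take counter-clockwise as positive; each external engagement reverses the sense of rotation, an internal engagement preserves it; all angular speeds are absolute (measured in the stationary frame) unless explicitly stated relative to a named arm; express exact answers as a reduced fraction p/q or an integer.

row1: w_G1=17/60 w_G3=17/60 w_R=17/60
row2: w_G1=43/60 w_G3=-17/60 w_R=0
total: w_G1=1 w_G3=0 w_R=17/60
asked value: 17/60

recognized (axles ride arm R): planetary set, 17/13/43 teeth
row 1 (train locked, turned with arm): all members turn x
row 2 — arm fixed, fixed-axis ratios: sun y, ring −(17/43)·y, arm 0
boundary: total ω_ring = x − (17/43)·y = 0 and total ω_sun = x + y = 1  ⇒  y = 43/60, x = 17/60
row 2 ring = −(17/43)·43/60 = -17/60
totals (row 1 + row 2): sun 17/60 + 43/60 = 1, ring 17/60 + (-17/60) = 0, arm 17/60 + 0 = 17/60
asked cell (row1, sun) = 17/60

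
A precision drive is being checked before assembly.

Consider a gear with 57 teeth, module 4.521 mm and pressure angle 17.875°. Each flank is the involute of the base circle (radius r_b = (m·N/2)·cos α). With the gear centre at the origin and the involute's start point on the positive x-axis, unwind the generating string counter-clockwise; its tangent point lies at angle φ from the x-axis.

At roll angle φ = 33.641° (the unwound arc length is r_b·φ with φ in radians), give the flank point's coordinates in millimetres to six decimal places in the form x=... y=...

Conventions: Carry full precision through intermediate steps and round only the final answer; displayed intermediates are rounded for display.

x=141.979191 y=7.992149

class = single-mesh tooth geometry [base-circle involute, m = 4.521, 57T]
pitch radius r_p = m·N/2 = 4.521·57/2 = 128.848500
base radius r_b = r_p·cos α = 128.848500·cos 17.875° = 122.628780
roll angle φ = 33.641° = 0.58714621 rad
x = r_b·(cos φ + φ·sin φ) = 141.979191
y = r_b·(sin φ − φ·cos φ) = 7.992149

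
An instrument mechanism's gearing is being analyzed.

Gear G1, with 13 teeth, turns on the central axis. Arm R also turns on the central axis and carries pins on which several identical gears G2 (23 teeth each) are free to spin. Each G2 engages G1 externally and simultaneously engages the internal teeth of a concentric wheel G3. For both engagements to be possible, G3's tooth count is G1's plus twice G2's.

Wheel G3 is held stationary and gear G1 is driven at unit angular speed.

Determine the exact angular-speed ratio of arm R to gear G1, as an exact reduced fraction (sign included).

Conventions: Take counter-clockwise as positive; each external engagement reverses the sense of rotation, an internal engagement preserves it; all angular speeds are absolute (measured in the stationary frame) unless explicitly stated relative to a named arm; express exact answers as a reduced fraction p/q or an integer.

13/72

recognized (axles ride arm R): planetary set, 13/23/59 teeth
ring teeth: 13 + 2·23 = 59
13(ω_sun−ω_arm) = −59(ω_ring−ω_arm),  ω_ring = 0, ω_sun = 1
13(1−ω_arm) = −59(0−ω_arm)  ⇒  72·ω_arm = 13  ⇒  ω_arm = 13/72
ω_out/ω_in = 13/72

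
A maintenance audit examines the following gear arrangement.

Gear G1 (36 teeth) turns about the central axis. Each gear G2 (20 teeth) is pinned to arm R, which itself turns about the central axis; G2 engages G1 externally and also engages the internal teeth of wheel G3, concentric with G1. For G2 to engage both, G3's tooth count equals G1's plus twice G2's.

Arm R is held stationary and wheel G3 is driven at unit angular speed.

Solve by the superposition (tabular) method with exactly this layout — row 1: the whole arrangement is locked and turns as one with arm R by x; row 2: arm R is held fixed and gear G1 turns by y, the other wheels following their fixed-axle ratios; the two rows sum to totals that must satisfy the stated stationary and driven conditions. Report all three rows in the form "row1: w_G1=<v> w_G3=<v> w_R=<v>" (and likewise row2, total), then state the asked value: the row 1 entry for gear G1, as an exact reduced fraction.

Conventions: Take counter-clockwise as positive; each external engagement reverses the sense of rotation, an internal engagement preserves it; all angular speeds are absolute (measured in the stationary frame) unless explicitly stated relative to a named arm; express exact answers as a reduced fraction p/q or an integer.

row1: w_G1=0 w_G3=0 w_R=0
row2: w_G1=-19/9 w_G3=1 w_R=0
total: w_G1=-19/9 w_G3=1 w_R=0
asked value: 0

class = planetary set [G3 = 36+2·20 = 76; Willis about the carrier]
row 1 — lock + rotate with arm: ω_sun = ω_ring = ω_arm = x
row 2: sun turns y, ring = −(36/76)·y, arm 0
boundary: total ω_arm = x = 0 and total ω_ring = x − (36/76)·y = 1  ⇒  y = -19/9, x = 0
row 2 ring = −(36/76)·(-19/9) = 1
totals (row 1 + row 2): sun 0 + (-19/9) = -19/9, ring 0 + 1 = 1, arm 0 + 0 = 0
asked cell (row1, sun) = 0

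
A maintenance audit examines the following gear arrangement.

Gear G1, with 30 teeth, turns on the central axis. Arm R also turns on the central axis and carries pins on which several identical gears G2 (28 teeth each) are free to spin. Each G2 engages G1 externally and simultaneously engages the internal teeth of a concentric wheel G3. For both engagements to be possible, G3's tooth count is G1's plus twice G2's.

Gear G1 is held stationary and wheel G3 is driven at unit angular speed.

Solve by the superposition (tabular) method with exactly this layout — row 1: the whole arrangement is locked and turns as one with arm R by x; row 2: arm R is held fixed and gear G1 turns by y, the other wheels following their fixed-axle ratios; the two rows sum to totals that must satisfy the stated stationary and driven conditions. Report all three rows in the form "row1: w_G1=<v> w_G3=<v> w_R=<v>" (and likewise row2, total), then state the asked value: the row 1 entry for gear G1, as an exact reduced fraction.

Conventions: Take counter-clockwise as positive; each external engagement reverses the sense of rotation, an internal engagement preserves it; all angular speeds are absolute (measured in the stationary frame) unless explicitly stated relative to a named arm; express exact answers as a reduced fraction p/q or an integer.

recognized (axles ride arm R): planetary set, 30/28/86 teeth
row 1: whole set turns with the arm by x
row 2 (arm held, sun turns y): ω_ring = −(30/86)·y, ω_arm = 0
boundary: total ω_sun = x + y = 0 and total ω_ring = x − (30/86)·y = 1  ⇒  y = -43/58, x = 43/58
row 2 ring = −(30/86)·(-43/58) = 15/58
totals (row 1 + row 2): sun 43/58 + (-43/58) = 0, ring 43/58 + 15/58 = 1, arm 43/58 + 0 = 43/58
asked cell (row1, sun) = 43/58

row1: w_G1=43/58 w_G3=43/58 w_R=43/58
row2: w_G1=-43/58 w_G3=15/58 w_R=0
total: w_G1=0 w_G3=1 w_R=43/58
asked value: 43/58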